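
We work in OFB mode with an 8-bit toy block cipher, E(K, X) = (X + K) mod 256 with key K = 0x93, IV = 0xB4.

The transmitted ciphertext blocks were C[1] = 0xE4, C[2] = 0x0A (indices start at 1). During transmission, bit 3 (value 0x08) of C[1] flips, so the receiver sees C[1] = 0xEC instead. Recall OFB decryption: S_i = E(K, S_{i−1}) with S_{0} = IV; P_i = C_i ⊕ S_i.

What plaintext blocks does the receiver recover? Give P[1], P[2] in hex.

P[1] = 0xAB, P[2] = 0xD0

Only C[1] changed, to 0xEC. In OFB, a change in C_i flips the same bit in P_i only; the keystream is unaffected. Decrypting the received ciphertext:
P[1]: S = E(K, 0xB4) = 0x47; 0xEC ⊕ 0x47 = 0xAB.
P[2]: S = E(K, 0x47) = 0xDA; 0x0A ⊕ 0xDA = 0xD0.
Blocks that differ from the original plaintext: P[1].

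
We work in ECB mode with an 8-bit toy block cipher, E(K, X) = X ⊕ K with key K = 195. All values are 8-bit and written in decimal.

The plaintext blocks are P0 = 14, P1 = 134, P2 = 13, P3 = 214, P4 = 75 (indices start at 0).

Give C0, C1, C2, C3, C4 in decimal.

ECB encryption: C_i = E(K, P_i).
C0: E(K, 14) = 205.
C1: E(K, 134) = 69.
C2: E(K, 13) = 206.
C3: E(K, 214) = 21.
C4: E(K, 75) = 136.

C0 = 205, C1 = 69, C2 = 206, C3 = 21, C4 = 136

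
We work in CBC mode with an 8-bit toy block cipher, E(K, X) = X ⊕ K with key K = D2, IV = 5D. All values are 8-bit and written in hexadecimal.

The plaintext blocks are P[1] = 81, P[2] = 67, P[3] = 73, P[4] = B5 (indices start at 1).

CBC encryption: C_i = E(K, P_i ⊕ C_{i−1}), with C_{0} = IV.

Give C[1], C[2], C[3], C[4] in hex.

C[1]: P[1] ⊕ 5D = DC; E(K, DC) = 0E.
C[2]: P[2] ⊕ 0E = 69; E(K, 69) = BB.
C[3]: P[3] ⊕ BB = C8; E(K, C8) = 1A.
C[4]: P[4] ⊕ 1A = AF; E(K, AF) = 7D.

C[1] = 0E, C[2] = BB, C[3] = 1A, C[4] = 7D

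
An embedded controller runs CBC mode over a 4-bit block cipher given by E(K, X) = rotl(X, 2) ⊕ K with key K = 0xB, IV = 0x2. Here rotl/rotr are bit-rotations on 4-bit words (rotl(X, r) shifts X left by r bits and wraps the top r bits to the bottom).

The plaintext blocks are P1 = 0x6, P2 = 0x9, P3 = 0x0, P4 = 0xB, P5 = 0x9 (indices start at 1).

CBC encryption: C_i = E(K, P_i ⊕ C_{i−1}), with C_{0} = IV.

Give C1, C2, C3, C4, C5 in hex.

C1 = 0xA, C2 = 0x7, C3 = 0x6, C4 = 0xC, C5 = 0xE

C1: P1 ⊕ 0x2 = 0x4; E(K, 0x4) = 0xA.
C2: P2 ⊕ 0xA = 0x3; E(K, 0x3) = 0x7.
C3: P3 ⊕ 0x7 = 0x7; E(K, 0x7) = 0x6.
C4: P4 ⊕ 0x6 = 0xD; E(K, 0xD) = 0xC.
C5: P5 ⊕ 0xC = 0x5; E(K, 0x5) = 0xE.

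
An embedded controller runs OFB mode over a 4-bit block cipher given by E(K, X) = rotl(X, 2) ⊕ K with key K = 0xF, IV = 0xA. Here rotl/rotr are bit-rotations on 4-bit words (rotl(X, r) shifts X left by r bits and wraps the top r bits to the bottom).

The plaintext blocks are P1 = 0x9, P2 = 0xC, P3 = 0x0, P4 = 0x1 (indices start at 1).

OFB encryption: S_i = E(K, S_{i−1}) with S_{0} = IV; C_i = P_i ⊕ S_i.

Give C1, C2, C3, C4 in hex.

C1 = 0xC, C2 = 0x6, C3 = 0x5, C4 = 0xB

C1: S = E(K, 0xA) = 0x5; 0x9 ⊕ 0x5 = 0xC.
C2: S = E(K, 0x5) = 0xA; 0xC ⊕ 0xA = 0x6.
C3: S = E(K, 0xA) = 0x5; 0x0 ⊕ 0x5 = 0x5.
C4: S = E(K, 0x5) = 0xA; 0x1 ⊕ 0xA = 0xB.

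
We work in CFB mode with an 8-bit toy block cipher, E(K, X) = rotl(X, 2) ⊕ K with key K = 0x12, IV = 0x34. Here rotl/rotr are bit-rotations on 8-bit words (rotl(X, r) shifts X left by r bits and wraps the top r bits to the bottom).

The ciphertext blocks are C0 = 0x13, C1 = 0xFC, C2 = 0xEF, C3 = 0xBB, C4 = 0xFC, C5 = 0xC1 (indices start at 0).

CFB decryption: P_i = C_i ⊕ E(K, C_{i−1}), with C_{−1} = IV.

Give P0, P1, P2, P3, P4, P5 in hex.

P0 = 0xD1, P1 = 0xA2, P2 = 0x0E, P3 = 0x16, P4 = 0x00, P5 = 0x20

P0: E(K, 0x34) = 0xC2; 0x13 ⊕ 0xC2 = 0xD1.
P1: E(K, 0x13) = 0x5E; 0xFC ⊕ 0x5E = 0xA2.
P2: E(K, 0xFC) = 0xE1; 0xEF ⊕ 0xE1 = 0x0E.
P3: E(K, 0xEF) = 0xAD; 0xBB ⊕ 0xAD = 0x16.
P4: E(K, 0xBB) = 0xFC; 0xFC ⊕ 0xFC = 0x00.
P5: E(K, 0xFC) = 0xE1; 0xC1 ⊕ 0xE1 = 0x20.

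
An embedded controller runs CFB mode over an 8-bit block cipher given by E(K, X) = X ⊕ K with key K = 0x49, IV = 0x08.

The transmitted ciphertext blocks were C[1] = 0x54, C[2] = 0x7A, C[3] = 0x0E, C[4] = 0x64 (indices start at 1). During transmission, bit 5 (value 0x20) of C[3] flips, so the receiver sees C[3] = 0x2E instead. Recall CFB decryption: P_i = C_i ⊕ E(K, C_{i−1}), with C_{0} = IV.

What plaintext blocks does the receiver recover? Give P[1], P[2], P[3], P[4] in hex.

P[1] = 0x15, P[2] = 0x67, P[3] = 0x1D, P[4] = 0x03

Only C[3] changed, to 0x2E. In CFB, a change in C_i flips the same bit in P_i and garbles P_{i+1}. Decrypting the received ciphertext:
P[1]: E(K, 0x08) = 0x41; 0x54 ⊕ 0x41 = 0x15.
P[2]: E(K, 0x54) = 0x1D; 0x7A ⊕ 0x1D = 0x67.
P[3]: E(K, 0x7A) = 0x33; 0x2E ⊕ 0x33 = 0x1D.
P[4]: E(K, 0x2E) = 0x67; 0x64 ⊕ 0x67 = 0x03.
Blocks that differ from the original plaintext: P[3], P[4].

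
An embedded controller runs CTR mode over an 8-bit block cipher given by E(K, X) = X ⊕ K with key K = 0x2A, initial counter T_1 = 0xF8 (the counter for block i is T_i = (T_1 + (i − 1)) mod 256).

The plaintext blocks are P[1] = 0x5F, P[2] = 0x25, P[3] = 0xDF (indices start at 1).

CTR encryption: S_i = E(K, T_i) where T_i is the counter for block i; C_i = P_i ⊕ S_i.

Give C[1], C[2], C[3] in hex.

C[1] = 0x8D, C[2] = 0xF6, C[3] = 0x0F

C[1]: T = 0xF8, S = E(K, T) = 0xD2; 0x5F ⊕ 0xD2 = 0x8D.
C[2]: T = 0xF9, S = E(K, T) = 0xD3; 0x25 ⊕ 0xD3 = 0xF6.
C[3]: T = 0xFA, S = E(K, T) = 0xD0; 0xDF ⊕ 0xD0 = 0x0F.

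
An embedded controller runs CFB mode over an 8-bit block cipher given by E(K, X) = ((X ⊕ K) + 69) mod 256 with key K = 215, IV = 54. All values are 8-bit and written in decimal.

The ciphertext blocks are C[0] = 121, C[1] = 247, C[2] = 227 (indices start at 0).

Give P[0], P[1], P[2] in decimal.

CFB decryption: P_i = C_i ⊕ E(K, C_{i−1}), with C_{−1} = IV.
P[0]: E(K, 54) = 38; 121 ⊕ 38 = 95.
P[1]: E(K, 121) = 243; 247 ⊕ 243 = 4.
P[2]: E(K, 247) = 101; 227 ⊕ 101 = 134.

P[0] = 95, P[1] = 4, P[2] = 134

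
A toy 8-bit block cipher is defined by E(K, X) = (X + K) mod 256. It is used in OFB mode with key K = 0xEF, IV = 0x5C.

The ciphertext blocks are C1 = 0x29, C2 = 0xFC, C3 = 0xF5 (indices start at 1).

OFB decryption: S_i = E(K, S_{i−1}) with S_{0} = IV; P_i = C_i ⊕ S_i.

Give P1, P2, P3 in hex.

P1 = 0x62, P2 = 0xC6, P3 = 0xDC

P1: S = E(K, 0x5C) = 0x4B; 0x29 ⊕ 0x4B = 0x62.
P2: S = E(K, 0x4B) = 0x3A; 0xFC ⊕ 0x3A = 0xC6.
P3: S = E(K, 0x3A) = 0x29; 0xF5 ⊕ 0x29 = 0xDC.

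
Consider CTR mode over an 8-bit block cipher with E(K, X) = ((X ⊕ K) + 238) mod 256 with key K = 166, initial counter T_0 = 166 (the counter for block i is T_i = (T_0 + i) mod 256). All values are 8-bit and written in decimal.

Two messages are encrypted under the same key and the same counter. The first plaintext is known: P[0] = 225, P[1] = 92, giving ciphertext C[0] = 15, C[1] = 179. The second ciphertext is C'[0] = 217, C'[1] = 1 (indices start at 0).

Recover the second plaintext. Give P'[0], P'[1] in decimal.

In CTR with a reused counter, both messages share the same keystream S_i, so C_i ⊕ C'_i = P_i ⊕ P'_i and thus P'_i = P_i ⊕ C_i ⊕ C'_i.
P'[0]: 225 ⊕ 15 ⊕ 217 = 55.
P'[1]: 92 ⊕ 179 ⊕ 1 = 238.

P'[0] = 55, P'[1] = 238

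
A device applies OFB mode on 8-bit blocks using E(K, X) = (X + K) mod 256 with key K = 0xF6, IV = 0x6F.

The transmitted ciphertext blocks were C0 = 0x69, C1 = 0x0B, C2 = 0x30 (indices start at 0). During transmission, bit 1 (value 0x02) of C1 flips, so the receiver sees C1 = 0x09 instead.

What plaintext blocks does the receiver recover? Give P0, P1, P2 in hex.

P0 = 0x0C, P1 = 0x52, P2 = 0x61

OFB decryption: S_i = E(K, S_{i−1}) with S_{−1} = IV; P_i = C_i ⊕ S_i.
Only C1 changed, to 0x09. In OFB, a change in C_i flips the same bit in P_i only; the keystream is unaffected. Decrypting the received ciphertext:
P0: S = E(K, 0x6F) = 0x65; 0x69 ⊕ 0x65 = 0x0C.
P1: S = E(K, 0x65) = 0x5B; 0x09 ⊕ 0x5B = 0x52.
P2: S = E(K, 0x5B) = 0x51; 0x30 ⊕ 0x51 = 0x61.
Blocks that differ from the original plaintext: P1.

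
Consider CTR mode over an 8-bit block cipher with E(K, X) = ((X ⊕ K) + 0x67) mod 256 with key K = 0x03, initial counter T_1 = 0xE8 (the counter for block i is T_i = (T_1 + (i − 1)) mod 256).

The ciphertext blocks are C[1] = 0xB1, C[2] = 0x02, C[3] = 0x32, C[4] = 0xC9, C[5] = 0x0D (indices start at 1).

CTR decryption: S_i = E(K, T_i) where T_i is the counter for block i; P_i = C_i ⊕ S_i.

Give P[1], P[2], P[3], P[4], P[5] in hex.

P[1] = 0xE3, P[2] = 0x53, P[3] = 0x62, P[4] = 0x86, P[5] = 0x5B

P[1]: T = 0xE8, S = E(K, T) = 0x52; 0xB1 ⊕ 0x52 = 0xE3.
P[2]: T = 0xE9, S = E(K, T) = 0x51; 0x02 ⊕ 0x51 = 0x53.
P[3]: T = 0xEA, S = E(K, T) = 0x50; 0x32 ⊕ 0x50 = 0x62.
P[4]: T = 0xEB, S = E(K, T) = 0x4F; 0xC9 ⊕ 0x4F = 0x86.
P[5]: T = 0xEC, S = E(K, T) = 0x56; 0x0D ⊕ 0x56 = 0x5B.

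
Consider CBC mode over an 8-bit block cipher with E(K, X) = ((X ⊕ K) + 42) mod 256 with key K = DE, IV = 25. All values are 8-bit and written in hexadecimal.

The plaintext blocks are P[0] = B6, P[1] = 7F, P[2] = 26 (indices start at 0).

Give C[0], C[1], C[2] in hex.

CBC encryption: C_i = E(K, P_i ⊕ C_{i−1}), with C_{−1} = IV.
C[0]: P[0] ⊕ 25 = 93; E(K, 93) = 8F.
C[1]: P[1] ⊕ 8F = F0; E(K, F0) = 70.
C[2]: P[2] ⊕ 70 = 56; E(K, 56) = CA.

C[0] = 8F, C[1] = 70, C[2] = CA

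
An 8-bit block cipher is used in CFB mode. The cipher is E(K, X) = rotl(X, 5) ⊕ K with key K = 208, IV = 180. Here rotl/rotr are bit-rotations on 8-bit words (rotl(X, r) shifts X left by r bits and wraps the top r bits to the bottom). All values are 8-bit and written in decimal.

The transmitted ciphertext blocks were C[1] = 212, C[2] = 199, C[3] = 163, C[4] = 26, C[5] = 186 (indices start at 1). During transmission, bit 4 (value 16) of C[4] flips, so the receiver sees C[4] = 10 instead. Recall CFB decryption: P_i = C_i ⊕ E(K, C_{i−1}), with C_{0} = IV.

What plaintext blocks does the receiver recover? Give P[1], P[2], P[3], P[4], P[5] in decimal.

P[1] = 146, P[2] = 141, P[3] = 139, P[4] = 174, P[5] = 43

Only C[4] changed, to 10. In CFB, a change in C_i flips the same bit in P_i and garbles P_{i+1}. Decrypting the received ciphertext:
P[1]: E(K, 180) = 70; 212 ⊕ 70 = 146.
P[2]: E(K, 212) = 74; 199 ⊕ 74 = 141.
P[3]: E(K, 199) = 40; 163 ⊕ 40 = 139.
P[4]: E(K, 163) = 164; 10 ⊕ 164 = 174.
P[5]: E(K, 10) = 145; 186 ⊕ 145 = 43.
Blocks that differ from the original plaintext: P[4], P[5].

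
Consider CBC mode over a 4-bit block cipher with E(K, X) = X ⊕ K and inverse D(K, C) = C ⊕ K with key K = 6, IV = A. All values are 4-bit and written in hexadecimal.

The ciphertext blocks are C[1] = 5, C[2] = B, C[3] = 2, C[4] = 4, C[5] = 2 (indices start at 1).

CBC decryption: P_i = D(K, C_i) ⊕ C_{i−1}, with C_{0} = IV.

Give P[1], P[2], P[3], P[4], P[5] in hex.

P[1]: D(K, 5) = 3; 3 ⊕ A = 9.
P[2]: D(K, B) = D; D ⊕ 5 = 8.
P[3]: D(K, 2) = 4; 4 ⊕ B = F.
P[4]: D(K, 4) = 2; 2 ⊕ 2 = 0.
P[5]: D(K, 2) = 4; 4 ⊕ 4 = 0.

P[1] = 9, P[2] = 8, P[3] = F, P[4] = 0, P[5] = 0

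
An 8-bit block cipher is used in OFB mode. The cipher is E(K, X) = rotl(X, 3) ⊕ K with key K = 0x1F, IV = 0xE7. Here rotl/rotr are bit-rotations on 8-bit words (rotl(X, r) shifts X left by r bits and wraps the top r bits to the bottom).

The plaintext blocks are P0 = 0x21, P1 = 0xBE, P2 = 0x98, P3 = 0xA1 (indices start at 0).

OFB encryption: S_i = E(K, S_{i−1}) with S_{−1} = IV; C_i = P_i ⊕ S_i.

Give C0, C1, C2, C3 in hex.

C0 = 0x01, C1 = 0xA0, C2 = 0x77, C3 = 0xC1

C0: S = E(K, 0xE7) = 0x20; 0x21 ⊕ 0x20 = 0x01.
C1: S = E(K, 0x20) = 0x1E; 0xBE ⊕ 0x1E = 0xA0.
C2: S = E(K, 0x1E) = 0xEF; 0x98 ⊕ 0xEF = 0x77.
C3: S = E(K, 0xEF) = 0x60; 0xA1 ⊕ 0x60 = 0xC1.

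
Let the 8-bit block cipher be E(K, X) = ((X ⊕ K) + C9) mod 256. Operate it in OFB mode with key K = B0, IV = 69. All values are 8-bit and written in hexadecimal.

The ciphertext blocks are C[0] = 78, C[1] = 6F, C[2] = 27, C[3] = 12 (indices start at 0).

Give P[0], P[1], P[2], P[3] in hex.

P[0] = DA, P[1] = B4, P[2] = 13, P[3] = 5F

OFB decryption: S_i = E(K, S_{i−1}) with S_{−1} = IV; P_i = C_i ⊕ S_i.
P[0]: S = E(K, 69) = A2; 78 ⊕ A2 = DA.
P[1]: S = E(K, A2) = DB; 6F ⊕ DB = B4.
P[2]: S = E(K, DB) = 34; 27 ⊕ 34 = 13.
P[3]: S = E(K, 34) = 4D; 12 ⊕ 4D = 5F.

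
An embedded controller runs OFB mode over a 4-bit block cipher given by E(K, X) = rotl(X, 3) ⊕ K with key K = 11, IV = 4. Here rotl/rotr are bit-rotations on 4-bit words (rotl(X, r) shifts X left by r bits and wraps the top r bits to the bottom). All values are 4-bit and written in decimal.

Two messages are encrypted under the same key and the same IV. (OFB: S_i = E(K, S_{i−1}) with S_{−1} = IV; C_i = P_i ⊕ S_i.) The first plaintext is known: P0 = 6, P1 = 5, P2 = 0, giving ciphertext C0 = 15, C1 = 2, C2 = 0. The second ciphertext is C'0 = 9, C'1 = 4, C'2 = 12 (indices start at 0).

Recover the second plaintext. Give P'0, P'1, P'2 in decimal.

In OFB with a reused IV, both messages share the same keystream S_i, so C_i ⊕ C'_i = P_i ⊕ P'_i and thus P'_i = P_i ⊕ C_i ⊕ C'_i.
P'0: 6 ⊕ 15 ⊕ 9 = 0.
P'1: 5 ⊕ 2 ⊕ 4 = 3.
P'2: 0 ⊕ 0 ⊕ 12 = 12.

P'0 = 0, P'1 = 3, P'2 = 12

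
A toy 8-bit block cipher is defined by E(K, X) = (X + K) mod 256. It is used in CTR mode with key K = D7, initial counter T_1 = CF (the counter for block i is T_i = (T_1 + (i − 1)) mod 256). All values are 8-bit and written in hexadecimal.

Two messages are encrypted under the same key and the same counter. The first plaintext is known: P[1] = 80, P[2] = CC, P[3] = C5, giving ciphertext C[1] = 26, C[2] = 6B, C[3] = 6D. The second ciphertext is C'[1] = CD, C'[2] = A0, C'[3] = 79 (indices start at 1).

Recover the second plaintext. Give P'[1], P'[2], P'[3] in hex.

In CTR with a reused counter, both messages share the same keystream S_i, so C_i ⊕ C'_i = P_i ⊕ P'_i and thus P'_i = P_i ⊕ C_i ⊕ C'_i.
P'[1]: 80 ⊕ 26 ⊕ CD = 6B.
P'[2]: CC ⊕ 6B ⊕ A0 = 07.
P'[3]: C5 ⊕ 6D ⊕ 79 = D1.

P'[1] = 6B, P'[2] = 07, P'[3] = D1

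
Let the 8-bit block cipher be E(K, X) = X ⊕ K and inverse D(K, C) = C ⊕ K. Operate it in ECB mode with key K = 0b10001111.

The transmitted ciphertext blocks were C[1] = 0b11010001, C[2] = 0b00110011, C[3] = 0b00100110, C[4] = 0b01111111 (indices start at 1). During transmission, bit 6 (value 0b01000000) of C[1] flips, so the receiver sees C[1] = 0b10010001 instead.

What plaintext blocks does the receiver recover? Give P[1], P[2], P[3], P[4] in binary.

ECB decryption: P_i = D(K, C_i).
Only C[1] changed, to 0b10010001. In ECB, a change in C_i affects only P_i. Decrypting the received ciphertext:
P[1]: D(K, 0b10010001) = 0b00011110.
P[2]: D(K, 0b00110011) = 0b10111100.
P[3]: D(K, 0b00100110) = 0b10101001.
P[4]: D(K, 0b01111111) = 0b11110000.
Blocks that differ from the original plaintext: P[1].

P[1] = 0b00011110, P[2] = 0b10111100, P[3] = 0b10101001, P[4] = 0b11110000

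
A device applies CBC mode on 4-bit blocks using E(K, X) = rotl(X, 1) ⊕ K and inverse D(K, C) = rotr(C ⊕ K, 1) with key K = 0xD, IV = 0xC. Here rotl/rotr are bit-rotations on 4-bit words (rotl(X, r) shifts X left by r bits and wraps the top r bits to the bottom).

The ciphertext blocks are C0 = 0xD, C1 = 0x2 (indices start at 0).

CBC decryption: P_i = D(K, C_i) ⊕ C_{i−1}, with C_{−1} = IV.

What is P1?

P1 = 0x2

P1: D(K, 0x2) = 0xF; 0xF ⊕ 0xD = 0x2.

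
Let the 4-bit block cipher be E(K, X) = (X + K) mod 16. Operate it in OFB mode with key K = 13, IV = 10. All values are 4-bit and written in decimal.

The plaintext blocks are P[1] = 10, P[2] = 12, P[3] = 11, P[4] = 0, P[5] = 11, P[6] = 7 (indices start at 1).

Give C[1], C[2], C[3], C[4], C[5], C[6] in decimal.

OFB encryption: S_i = E(K, S_{i−1}) with S_{0} = IV; C_i = P_i ⊕ S_i.
C[1]: S = E(K, 10) = 7; 10 ⊕ 7 = 13.
C[2]: S = E(K, 7) = 4; 12 ⊕ 4 = 8.
C[3]: S = E(K, 4) = 1; 11 ⊕ 1 = 10.
C[4]: S = E(K, 1) = 14; 0 ⊕ 14 = 14.
C[5]: S = E(K, 14) = 11; 11 ⊕ 11 = 0.
C[6]: S = E(K, 11) = 8; 7 ⊕ 8 = 15.

C[1] = 13, C[2] = 8, C[3] = 10, C[4] = 14, C[5] = 0, C[6] = 15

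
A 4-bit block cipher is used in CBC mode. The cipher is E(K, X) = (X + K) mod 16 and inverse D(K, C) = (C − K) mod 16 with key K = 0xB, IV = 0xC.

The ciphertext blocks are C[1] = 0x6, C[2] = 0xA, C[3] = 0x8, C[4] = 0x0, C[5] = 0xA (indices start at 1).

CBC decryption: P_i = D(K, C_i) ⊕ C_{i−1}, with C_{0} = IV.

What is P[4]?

P[4] = 0xD

P[4]: D(K, 0x0) = 0x5; 0x5 ⊕ 0x8 = 0xD.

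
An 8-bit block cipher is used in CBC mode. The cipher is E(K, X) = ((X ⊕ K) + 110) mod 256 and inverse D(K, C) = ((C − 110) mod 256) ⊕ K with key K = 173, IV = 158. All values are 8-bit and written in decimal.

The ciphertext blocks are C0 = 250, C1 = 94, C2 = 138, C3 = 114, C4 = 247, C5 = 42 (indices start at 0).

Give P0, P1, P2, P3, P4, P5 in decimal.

P0 = 191, P1 = 167, P2 = 239, P3 = 35, P4 = 86, P5 = 230

CBC decryption: P_i = D(K, C_i) ⊕ C_{i−1}, with C_{−1} = IV.
P0: D(K, 250) = 33; 33 ⊕ 158 = 191.
P1: D(K, 94) = 93; 93 ⊕ 250 = 167.
P2: D(K, 138) = 177; 177 ⊕ 94 = 239.
P3: D(K, 114) = 169; 169 ⊕ 138 = 35.
P4: D(K, 247) = 36; 36 ⊕ 114 = 86.
P5: D(K, 42) = 17; 17 ⊕ 247 = 230.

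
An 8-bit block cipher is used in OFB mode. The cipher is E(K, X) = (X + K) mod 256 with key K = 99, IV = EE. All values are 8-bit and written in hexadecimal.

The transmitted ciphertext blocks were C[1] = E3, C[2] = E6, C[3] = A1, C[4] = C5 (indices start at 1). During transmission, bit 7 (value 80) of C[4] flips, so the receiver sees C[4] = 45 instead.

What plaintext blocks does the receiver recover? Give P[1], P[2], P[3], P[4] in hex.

P[1] = 64, P[2] = C6, P[3] = 18, P[4] = 17

OFB decryption: S_i = E(K, S_{i−1}) with S_{0} = IV; P_i = C_i ⊕ S_i.
Only C[4] changed, to 45. In OFB, a change in C_i flips the same bit in P_i only; the keystream is unaffected. Decrypting the received ciphertext:
P[1]: S = E(K, EE) = 87; E3 ⊕ 87 = 64.
P[2]: S = E(K, 87) = 20; E6 ⊕ 20 = C6.
P[3]: S = E(K, 20) = B9; A1 ⊕ B9 = 18.
P[4]: S = E(K, B9) = 52; 45 ⊕ 52 = 17.
Blocks that differ from the original plaintext: P[4].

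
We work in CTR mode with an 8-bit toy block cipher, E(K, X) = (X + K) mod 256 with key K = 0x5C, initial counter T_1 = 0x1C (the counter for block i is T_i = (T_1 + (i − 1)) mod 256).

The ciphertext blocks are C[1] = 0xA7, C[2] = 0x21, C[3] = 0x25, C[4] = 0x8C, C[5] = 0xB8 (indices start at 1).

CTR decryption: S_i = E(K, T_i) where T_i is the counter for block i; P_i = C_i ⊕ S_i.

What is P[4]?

P[4] = 0xF7

P[4]: T = 0x1F, S = E(K, T) = 0x7B; 0x8C ⊕ 0x7B = 0xF7.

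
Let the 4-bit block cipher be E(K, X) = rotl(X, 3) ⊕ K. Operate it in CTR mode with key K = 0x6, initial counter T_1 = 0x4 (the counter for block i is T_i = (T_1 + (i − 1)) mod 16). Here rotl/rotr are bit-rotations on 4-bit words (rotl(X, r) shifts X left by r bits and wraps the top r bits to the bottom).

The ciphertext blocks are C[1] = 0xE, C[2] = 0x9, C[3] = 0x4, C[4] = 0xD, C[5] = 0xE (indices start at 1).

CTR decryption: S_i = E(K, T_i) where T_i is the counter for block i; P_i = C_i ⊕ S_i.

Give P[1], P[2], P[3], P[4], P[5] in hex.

P[1] = 0xA, P[2] = 0x5, P[3] = 0x1, P[4] = 0x0, P[5] = 0xC

P[1]: T = 0x4, S = E(K, T) = 0x4; 0xE ⊕ 0x4 = 0xA.
P[2]: T = 0x5, S = E(K, T) = 0xC; 0x9 ⊕ 0xC = 0x5.
P[3]: T = 0x6, S = E(K, T) = 0x5; 0x4 ⊕ 0x5 = 0x1.
P[4]: T = 0x7, S = E(K, T) = 0xD; 0xD ⊕ 0xD = 0x0.
P[5]: T = 0x8, S = E(K, T) = 0x2; 0xE ⊕ 0x2 = 0xC.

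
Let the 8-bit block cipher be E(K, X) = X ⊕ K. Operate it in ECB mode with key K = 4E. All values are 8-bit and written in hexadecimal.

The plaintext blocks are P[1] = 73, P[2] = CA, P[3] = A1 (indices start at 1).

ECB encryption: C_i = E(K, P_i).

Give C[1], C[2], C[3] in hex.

C[1] = 3D, C[2] = 84, C[3] = EF

C[1]: E(K, 73) = 3D.
C[2]: E(K, CA) = 84.
C[3]: E(K, A1) = EF.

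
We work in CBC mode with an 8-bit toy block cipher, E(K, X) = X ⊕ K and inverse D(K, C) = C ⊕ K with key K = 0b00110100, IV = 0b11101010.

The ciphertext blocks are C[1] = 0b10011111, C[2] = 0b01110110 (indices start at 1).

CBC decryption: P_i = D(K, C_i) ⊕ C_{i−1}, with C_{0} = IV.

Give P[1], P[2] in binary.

P[1]: D(K, 0b10011111) = 0b10101011; 0b10101011 ⊕ 0b11101010 = 0b01000001.
P[2]: D(K, 0b01110110) = 0b01000010; 0b01000010 ⊕ 0b10011111 = 0b11011101.

P[1] = 0b01000001, P[2] = 0b11011101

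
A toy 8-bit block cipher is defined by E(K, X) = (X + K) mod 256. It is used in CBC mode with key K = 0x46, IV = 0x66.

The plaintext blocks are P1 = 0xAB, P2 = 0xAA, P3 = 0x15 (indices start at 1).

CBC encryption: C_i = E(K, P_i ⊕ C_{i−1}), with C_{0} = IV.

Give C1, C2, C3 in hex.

C1: P1 ⊕ 0x66 = 0xCD; E(K, 0xCD) = 0x13.
C2: P2 ⊕ 0x13 = 0xB9; E(K, 0xB9) = 0xFF.
C3: P3 ⊕ 0xFF = 0xEA; E(K, 0xEA) = 0x30.

C1 = 0x13, C2 = 0xFF, C3 = 0x30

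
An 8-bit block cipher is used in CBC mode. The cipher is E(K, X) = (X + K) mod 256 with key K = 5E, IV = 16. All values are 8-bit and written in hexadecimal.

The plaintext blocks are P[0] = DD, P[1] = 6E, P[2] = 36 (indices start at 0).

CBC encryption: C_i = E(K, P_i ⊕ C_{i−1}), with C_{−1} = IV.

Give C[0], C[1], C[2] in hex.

C[0]: P[0] ⊕ 16 = CB; E(K, CB) = 29.
C[1]: P[1] ⊕ 29 = 47; E(K, 47) = A5.
C[2]: P[2] ⊕ A5 = 93; E(K, 93) = F1.

C[0] = 29, C[1] = A5, C[2] = F1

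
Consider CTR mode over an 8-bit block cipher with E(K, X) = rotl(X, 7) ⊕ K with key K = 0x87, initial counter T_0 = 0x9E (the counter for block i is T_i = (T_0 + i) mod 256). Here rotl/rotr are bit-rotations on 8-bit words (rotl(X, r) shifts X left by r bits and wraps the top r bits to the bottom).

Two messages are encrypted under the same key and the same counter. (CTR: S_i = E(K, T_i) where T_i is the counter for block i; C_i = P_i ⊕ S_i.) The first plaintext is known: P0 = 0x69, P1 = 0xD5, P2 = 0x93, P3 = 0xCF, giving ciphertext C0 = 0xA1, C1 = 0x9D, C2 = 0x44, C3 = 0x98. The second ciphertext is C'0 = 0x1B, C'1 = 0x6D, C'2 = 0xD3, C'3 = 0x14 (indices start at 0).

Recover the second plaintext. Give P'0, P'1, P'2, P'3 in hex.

P'0 = 0xD3, P'1 = 0x25, P'2 = 0x04, P'3 = 0x43

In CTR with a reused counter, both messages share the same keystream S_i, so C_i ⊕ C'_i = P_i ⊕ P'_i and thus P'_i = P_i ⊕ C_i ⊕ C'_i.
P'0: 0x69 ⊕ 0xA1 ⊕ 0x1B = 0xD3.
P'1: 0xD5 ⊕ 0x9D ⊕ 0x6D = 0x25.
P'2: 0x93 ⊕ 0x44 ⊕ 0xD3 = 0x04.
P'3: 0xCF ⊕ 0x98 ⊕ 0x14 = 0x43.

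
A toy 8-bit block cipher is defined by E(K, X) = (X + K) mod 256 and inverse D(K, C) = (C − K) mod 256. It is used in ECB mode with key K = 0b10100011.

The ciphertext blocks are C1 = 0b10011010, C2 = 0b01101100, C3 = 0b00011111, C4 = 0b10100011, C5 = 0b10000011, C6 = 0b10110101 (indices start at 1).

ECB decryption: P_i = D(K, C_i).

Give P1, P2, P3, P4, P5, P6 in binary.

P1: D(K, 0b10011010) = 0b11110111.
P2: D(K, 0b01101100) = 0b11001001.
P3: D(K, 0b00011111) = 0b01111100.
P4: D(K, 0b10100011) = 0b00000000.
P5: D(K, 0b10000011) = 0b11100000.
P6: D(K, 0b10110101) = 0b00010010.

P1 = 0b11110111, P2 = 0b11001001, P3 = 0b01111100, P4 = 0b00000000, P5 = 0b11100000, P6 = 0b00010010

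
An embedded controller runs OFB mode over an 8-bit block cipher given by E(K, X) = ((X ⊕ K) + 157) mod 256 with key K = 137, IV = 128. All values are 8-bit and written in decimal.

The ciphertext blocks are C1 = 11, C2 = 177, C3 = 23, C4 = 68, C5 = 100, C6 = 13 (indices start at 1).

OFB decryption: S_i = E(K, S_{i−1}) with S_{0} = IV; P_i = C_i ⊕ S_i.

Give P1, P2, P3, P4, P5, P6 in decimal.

P1 = 173, P2 = 125, P3 = 245, P4 = 76, P5 = 122, P6 = 57

P1: S = E(K, 128) = 166; 11 ⊕ 166 = 173.
P2: S = E(K, 166) = 204; 177 ⊕ 204 = 125.
P3: S = E(K, 204) = 226; 23 ⊕ 226 = 245.
P4: S = E(K, 226) = 8; 68 ⊕ 8 = 76.
P5: S = E(K, 8) = 30; 100 ⊕ 30 = 122.
P6: S = E(K, 30) = 52; 13 ⊕ 52 = 57.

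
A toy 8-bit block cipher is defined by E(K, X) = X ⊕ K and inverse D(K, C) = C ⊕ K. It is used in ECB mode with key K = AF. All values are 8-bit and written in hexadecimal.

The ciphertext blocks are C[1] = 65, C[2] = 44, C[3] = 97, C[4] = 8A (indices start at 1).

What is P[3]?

ECB decryption: P_i = D(K, C_i).
P[3]: D(K, 97) = 38.

P[3] = 38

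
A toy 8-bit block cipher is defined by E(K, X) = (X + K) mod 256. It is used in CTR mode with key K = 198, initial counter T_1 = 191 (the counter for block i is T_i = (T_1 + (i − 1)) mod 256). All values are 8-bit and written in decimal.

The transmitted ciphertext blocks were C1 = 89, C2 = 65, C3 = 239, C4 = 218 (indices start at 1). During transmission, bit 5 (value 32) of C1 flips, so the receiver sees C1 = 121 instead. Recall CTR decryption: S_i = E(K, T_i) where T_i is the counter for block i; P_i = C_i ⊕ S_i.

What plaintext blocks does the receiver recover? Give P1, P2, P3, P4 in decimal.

P1 = 252, P2 = 199, P3 = 104, P4 = 82

Only C1 changed, to 121. In CTR, a change in C_i flips the same bit in P_i only; the keystream is unaffected. Decrypting the received ciphertext:
P1: T = 191, S = E(K, T) = 133; 121 ⊕ 133 = 252.
P2: T = 192, S = E(K, T) = 134; 65 ⊕ 134 = 199.
P3: T = 193, S = E(K, T) = 135; 239 ⊕ 135 = 104.
P4: T = 194, S = E(K, T) = 136; 218 ⊕ 136 = 82.
Blocks that differ from the original plaintext: P1.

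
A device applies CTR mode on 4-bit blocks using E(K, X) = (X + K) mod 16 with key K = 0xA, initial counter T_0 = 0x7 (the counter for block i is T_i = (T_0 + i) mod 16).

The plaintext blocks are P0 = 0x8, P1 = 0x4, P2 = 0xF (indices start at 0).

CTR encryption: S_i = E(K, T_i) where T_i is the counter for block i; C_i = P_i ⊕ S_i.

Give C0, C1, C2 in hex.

C0: T = 0x7, S = E(K, T) = 0x1; 0x8 ⊕ 0x1 = 0x9.
C1: T = 0x8, S = E(K, T) = 0x2; 0x4 ⊕ 0x2 = 0x6.
C2: T = 0x9, S = E(K, T) = 0x3; 0xF ⊕ 0x3 = 0xC.

C0 = 0x9, C1 = 0x6, C2 = 0xC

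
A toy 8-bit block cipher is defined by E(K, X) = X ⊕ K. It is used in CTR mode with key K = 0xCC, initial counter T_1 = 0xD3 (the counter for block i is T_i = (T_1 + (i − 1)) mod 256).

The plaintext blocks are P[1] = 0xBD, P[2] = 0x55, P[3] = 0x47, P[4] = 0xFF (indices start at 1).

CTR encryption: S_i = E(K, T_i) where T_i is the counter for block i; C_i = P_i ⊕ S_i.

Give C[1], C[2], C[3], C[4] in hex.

C[1]: T = 0xD3, S = E(K, T) = 0x1F; 0xBD ⊕ 0x1F = 0xA2.
C[2]: T = 0xD4, S = E(K, T) = 0x18; 0x55 ⊕ 0x18 = 0x4D.
C[3]: T = 0xD5, S = E(K, T) = 0x19; 0x47 ⊕ 0x19 = 0x5E.
C[4]: T = 0xD6, S = E(K, T) = 0x1A; 0xFF ⊕ 0x1A = 0xE5.

C[1] = 0xA2, C[2] = 0x4D, C[3] = 0x5E, C[4] = 0xE5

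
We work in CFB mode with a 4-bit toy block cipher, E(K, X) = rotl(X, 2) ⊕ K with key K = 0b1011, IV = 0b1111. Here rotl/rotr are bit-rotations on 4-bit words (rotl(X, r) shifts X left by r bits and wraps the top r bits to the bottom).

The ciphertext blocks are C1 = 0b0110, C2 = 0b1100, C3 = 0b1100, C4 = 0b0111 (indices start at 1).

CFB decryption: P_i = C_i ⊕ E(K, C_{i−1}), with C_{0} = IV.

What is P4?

P4: E(K, 0b1100) = 0b1000; 0b0111 ⊕ 0b1000 = 0b1111.

P4 = 0b1111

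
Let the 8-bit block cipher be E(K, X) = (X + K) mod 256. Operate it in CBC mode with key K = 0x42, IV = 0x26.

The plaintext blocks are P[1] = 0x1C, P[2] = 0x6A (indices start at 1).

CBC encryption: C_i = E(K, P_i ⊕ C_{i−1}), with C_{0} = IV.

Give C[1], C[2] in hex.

C[1]: P[1] ⊕ 0x26 = 0x3A; E(K, 0x3A) = 0x7C.
C[2]: P[2] ⊕ 0x7C = 0x16; E(K, 0x16) = 0x58.

C[1] = 0x7C, C[2] = 0x58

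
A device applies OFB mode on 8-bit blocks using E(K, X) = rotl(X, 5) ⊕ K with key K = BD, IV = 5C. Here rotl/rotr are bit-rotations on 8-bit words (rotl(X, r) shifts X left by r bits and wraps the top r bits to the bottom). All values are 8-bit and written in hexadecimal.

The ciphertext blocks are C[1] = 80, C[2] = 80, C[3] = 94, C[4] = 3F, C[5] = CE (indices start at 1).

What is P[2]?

OFB decryption: S_i = E(K, S_{i−1}) with S_{0} = IV; P_i = C_i ⊕ S_i.
P[1]: S = E(K, 5C) = 36; 80 ⊕ 36 = B6.
P[2]: S = E(K, 36) = 7B; 80 ⊕ 7B = FB.

P[2] = FB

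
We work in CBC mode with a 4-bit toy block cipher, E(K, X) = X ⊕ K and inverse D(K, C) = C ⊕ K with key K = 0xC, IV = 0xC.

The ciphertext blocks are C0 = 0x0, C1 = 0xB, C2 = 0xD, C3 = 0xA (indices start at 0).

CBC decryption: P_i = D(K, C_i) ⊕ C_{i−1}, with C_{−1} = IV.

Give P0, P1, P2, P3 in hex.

P0: D(K, 0x0) = 0xC; 0xC ⊕ 0xC = 0x0.
P1: D(K, 0xB) = 0x7; 0x7 ⊕ 0x0 = 0x7.
P2: D(K, 0xD) = 0x1; 0x1 ⊕ 0xB = 0xA.
P3: D(K, 0xA) = 0x6; 0x6 ⊕ 0xD = 0xB.

P0 = 0x0, P1 = 0x7, P2 = 0xA, P3 = 0xB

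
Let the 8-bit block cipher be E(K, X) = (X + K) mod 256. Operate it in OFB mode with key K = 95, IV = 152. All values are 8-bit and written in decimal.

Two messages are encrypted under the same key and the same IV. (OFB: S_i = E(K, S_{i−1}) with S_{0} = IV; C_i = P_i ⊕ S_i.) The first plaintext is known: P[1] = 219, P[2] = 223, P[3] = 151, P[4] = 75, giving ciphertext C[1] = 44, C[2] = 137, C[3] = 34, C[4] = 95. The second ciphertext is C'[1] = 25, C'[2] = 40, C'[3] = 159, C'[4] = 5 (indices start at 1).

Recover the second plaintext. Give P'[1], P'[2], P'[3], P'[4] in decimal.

P'[1] = 238, P'[2] = 126, P'[3] = 42, P'[4] = 17

In OFB with a reused IV, both messages share the same keystream S_i, so C_i ⊕ C'_i = P_i ⊕ P'_i and thus P'_i = P_i ⊕ C_i ⊕ C'_i.
P'[1]: 219 ⊕ 44 ⊕ 25 = 238.
P'[2]: 223 ⊕ 137 ⊕ 40 = 126.
P'[3]: 151 ⊕ 34 ⊕ 159 = 42.
P'[4]: 75 ⊕ 95 ⊕ 5 = 17.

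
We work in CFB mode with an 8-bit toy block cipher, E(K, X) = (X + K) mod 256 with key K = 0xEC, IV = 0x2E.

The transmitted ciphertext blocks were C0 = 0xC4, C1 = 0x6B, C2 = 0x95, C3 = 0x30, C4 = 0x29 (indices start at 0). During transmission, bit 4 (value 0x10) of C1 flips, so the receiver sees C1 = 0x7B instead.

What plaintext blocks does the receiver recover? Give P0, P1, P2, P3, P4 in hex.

CFB decryption: P_i = C_i ⊕ E(K, C_{i−1}), with C_{−1} = IV.
Only C1 changed, to 0x7B. In CFB, a change in C_i flips the same bit in P_i and garbles P_{i+1}. Decrypting the received ciphertext:
P0: E(K, 0x2E) = 0x1A; 0xC4 ⊕ 0x1A = 0xDE.
P1: E(K, 0xC4) = 0xB0; 0x7B ⊕ 0xB0 = 0xCB.
P2: E(K, 0x7B) = 0x67; 0x95 ⊕ 0x67 = 0xF2.
P3: E(K, 0x95) = 0x81; 0x30 ⊕ 0x81 = 0xB1.
P4: E(K, 0x30) = 0x1C; 0x29 ⊕ 0x1C = 0x35.
Blocks that differ from the original plaintext: P1, P2.

P0 = 0xDE, P1 = 0xCB, P2 = 0xF2, P3 = 0xB1, P4 = 0x35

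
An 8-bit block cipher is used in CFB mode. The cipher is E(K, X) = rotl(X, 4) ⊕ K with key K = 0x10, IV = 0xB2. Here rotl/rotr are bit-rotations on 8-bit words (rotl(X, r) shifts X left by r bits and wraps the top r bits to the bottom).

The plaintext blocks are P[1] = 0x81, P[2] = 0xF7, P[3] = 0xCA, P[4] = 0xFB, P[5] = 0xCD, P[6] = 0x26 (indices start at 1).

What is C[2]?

C[2] = 0x4C

CFB encryption: C_i = P_i ⊕ E(K, C_{i−1}), with C_{0} = IV.
C[1]: E(K, 0xB2) = 0x3B; 0x81 ⊕ 0x3B = 0xBA.
C[2]: E(K, 0xBA) = 0xBB; 0xF7 ⊕ 0xBB = 0x4C.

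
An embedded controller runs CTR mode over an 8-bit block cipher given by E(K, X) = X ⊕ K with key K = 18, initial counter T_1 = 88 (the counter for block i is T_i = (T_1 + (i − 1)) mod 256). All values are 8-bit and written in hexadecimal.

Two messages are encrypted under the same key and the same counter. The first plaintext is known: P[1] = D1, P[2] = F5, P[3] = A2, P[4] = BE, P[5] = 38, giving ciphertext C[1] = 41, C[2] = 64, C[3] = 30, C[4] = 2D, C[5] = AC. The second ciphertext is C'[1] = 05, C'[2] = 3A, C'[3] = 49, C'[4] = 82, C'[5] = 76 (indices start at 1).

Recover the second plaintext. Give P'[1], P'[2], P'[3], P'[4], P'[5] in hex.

P'[1] = 95, P'[2] = AB, P'[3] = DB, P'[4] = 11, P'[5] = E2

In CTR with a reused counter, both messages share the same keystream S_i, so C_i ⊕ C'_i = P_i ⊕ P'_i and thus P'_i = P_i ⊕ C_i ⊕ C'_i.
P'[1]: D1 ⊕ 41 ⊕ 05 = 95.
P'[2]: F5 ⊕ 64 ⊕ 3A = AB.
P'[3]: A2 ⊕ 30 ⊕ 49 = DB.
P'[4]: BE ⊕ 2D ⊕ 82 = 11.
P'[5]: 38 ⊕ AC ⊕ 76 = E2.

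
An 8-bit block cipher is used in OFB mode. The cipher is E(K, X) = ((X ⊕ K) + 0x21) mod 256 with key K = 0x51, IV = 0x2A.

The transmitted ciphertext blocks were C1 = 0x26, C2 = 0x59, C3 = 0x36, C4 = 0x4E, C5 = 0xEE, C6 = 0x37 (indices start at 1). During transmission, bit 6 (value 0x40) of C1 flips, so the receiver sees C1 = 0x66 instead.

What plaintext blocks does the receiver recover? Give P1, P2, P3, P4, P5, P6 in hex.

P1 = 0xFA, P2 = 0xB7, P3 = 0xD6, P4 = 0x9C, P5 = 0x4A, P6 = 0x21

OFB decryption: S_i = E(K, S_{i−1}) with S_{0} = IV; P_i = C_i ⊕ S_i.
Only C1 changed, to 0x66. In OFB, a change in C_i flips the same bit in P_i only; the keystream is unaffected. Decrypting the received ciphertext:
P1: S = E(K, 0x2A) = 0x9C; 0x66 ⊕ 0x9C = 0xFA.
P2: S = E(K, 0x9C) = 0xEE; 0x59 ⊕ 0xEE = 0xB7.
P3: S = E(K, 0xEE) = 0xE0; 0x36 ⊕ 0xE0 = 0xD6.
P4: S = E(K, 0xE0) = 0xD2; 0x4E ⊕ 0xD2 = 0x9C.
P5: S = E(K, 0xD2) = 0xA4; 0xEE ⊕ 0xA4 = 0x4A.
P6: S = E(K, 0xA4) = 0x16; 0x37 ⊕ 0x16 = 0x21.
Blocks that differ from the original plaintext: P1.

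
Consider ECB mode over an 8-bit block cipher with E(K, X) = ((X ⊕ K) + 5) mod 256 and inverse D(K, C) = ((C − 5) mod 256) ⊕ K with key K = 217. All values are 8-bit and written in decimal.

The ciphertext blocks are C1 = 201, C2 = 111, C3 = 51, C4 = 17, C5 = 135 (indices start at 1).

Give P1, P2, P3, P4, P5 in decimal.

ECB decryption: P_i = D(K, C_i).
P1: D(K, 201) = 29.
P2: D(K, 111) = 179.
P3: D(K, 51) = 247.
P4: D(K, 17) = 213.
P5: D(K, 135) = 91.

P1 = 29, P2 = 179, P3 = 247, P4 = 213, P5 = 91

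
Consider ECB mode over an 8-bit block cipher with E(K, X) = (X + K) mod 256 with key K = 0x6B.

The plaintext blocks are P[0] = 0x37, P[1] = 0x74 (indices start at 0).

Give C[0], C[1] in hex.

C[0] = 0xA2, C[1] = 0xDF

ECB encryption: C_i = E(K, P_i).
C[0]: E(K, 0x37) = 0xA2.
C[1]: E(K, 0x74) = 0xDF.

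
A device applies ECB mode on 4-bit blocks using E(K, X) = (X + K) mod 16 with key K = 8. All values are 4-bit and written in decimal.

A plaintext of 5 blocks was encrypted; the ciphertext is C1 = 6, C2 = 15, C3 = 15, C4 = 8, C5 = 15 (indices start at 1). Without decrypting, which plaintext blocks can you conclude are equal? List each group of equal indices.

ECB encrypts each block independently with the same key, so equal ciphertext blocks imply equal plaintext blocks.
C2 = C3 = C5 = 15, so P2 = P3 = P5.

P2 = P3 = P5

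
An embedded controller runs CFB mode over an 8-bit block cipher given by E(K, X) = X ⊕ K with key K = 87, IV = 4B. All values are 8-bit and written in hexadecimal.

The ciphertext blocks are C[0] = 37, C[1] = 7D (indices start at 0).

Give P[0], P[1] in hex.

P[0] = FB, P[1] = CD

CFB decryption: P_i = C_i ⊕ E(K, C_{i−1}), with C_{−1} = IV.
P[0]: E(K, 4B) = CC; 37 ⊕ CC = FB.
P[1]: E(K, 37) = B0; 7D ⊕ B0 = CD.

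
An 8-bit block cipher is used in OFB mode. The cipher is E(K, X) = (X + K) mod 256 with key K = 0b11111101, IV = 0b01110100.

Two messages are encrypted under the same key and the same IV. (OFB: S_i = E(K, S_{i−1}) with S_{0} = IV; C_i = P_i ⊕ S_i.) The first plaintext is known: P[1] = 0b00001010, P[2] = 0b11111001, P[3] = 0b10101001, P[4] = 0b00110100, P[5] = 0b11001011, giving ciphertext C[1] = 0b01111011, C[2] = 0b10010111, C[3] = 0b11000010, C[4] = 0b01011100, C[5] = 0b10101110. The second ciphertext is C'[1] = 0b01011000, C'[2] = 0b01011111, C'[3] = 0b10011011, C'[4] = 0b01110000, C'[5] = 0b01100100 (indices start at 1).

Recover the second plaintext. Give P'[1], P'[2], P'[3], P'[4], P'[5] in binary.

P'[1] = 0b00101001, P'[2] = 0b00110001, P'[3] = 0b11110000, P'[4] = 0b00011000, P'[5] = 0b00000001

In OFB with a reused IV, both messages share the same keystream S_i, so C_i ⊕ C'_i = P_i ⊕ P'_i and thus P'_i = P_i ⊕ C_i ⊕ C'_i.
P'[1]: 0b00001010 ⊕ 0b01111011 ⊕ 0b01011000 = 0b00101001.
P'[2]: 0b11111001 ⊕ 0b10010111 ⊕ 0b01011111 = 0b00110001.
P'[3]: 0b10101001 ⊕ 0b11000010 ⊕ 0b10011011 = 0b11110000.
P'[4]: 0b00110100 ⊕ 0b01011100 ⊕ 0b01110000 = 0b00011000.
P'[5]: 0b11001011 ⊕ 0b10101110 ⊕ 0b01100100 = 0b00000001.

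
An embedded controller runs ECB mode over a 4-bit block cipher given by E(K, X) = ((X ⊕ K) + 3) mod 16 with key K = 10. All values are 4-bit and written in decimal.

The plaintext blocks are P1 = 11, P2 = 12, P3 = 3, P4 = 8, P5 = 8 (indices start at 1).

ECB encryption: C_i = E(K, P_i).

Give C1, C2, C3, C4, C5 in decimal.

C1 = 4, C2 = 9, C3 = 12, C4 = 5, C5 = 5

C1: E(K, 11) = 4.
C2: E(K, 12) = 9.
C3: E(K, 3) = 12.
C4: E(K, 8) = 5.
C5: E(K, 8) = 5.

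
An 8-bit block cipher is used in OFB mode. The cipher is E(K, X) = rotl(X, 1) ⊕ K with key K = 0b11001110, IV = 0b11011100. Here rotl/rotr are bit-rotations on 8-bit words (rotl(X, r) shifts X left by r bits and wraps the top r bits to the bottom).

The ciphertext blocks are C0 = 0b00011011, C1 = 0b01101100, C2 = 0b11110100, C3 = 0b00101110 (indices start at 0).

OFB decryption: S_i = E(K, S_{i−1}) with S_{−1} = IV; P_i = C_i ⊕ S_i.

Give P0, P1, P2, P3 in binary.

P0: S = E(K, 0b11011100) = 0b01110111; 0b00011011 ⊕ 0b01110111 = 0b01101100.
P1: S = E(K, 0b01110111) = 0b00100000; 0b01101100 ⊕ 0b00100000 = 0b01001100.
P2: S = E(K, 0b00100000) = 0b10001110; 0b11110100 ⊕ 0b10001110 = 0b01111010.
P3: S = E(K, 0b10001110) = 0b11010011; 0b00101110 ⊕ 0b11010011 = 0b11111101.

P0 = 0b01101100, P1 = 0b01001100, P2 = 0b01111010, P3 = 0b11111101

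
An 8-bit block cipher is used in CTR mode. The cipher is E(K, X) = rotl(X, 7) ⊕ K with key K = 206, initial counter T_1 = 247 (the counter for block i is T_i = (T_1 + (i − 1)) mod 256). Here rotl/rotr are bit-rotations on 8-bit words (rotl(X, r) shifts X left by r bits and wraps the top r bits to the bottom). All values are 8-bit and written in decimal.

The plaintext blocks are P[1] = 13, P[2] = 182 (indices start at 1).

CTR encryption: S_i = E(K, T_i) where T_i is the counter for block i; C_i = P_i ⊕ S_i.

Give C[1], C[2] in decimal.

C[1]: T = 247, S = E(K, T) = 53; 13 ⊕ 53 = 56.
C[2]: T = 248, S = E(K, T) = 178; 182 ⊕ 178 = 4.

C[1] = 56, C[2] = 4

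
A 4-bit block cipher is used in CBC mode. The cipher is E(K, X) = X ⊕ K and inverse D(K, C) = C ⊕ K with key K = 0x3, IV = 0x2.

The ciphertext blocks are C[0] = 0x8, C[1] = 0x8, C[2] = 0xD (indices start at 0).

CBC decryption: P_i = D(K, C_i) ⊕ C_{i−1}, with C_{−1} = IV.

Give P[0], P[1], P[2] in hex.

P[0] = 0x9, P[1] = 0x3, P[2] = 0x6

P[0]: D(K, 0x8) = 0xB; 0xB ⊕ 0x2 = 0x9.
P[1]: D(K, 0x8) = 0xB; 0xB ⊕ 0x8 = 0x3.
P[2]: D(K, 0xD) = 0xE; 0xE ⊕ 0x8 = 0x6.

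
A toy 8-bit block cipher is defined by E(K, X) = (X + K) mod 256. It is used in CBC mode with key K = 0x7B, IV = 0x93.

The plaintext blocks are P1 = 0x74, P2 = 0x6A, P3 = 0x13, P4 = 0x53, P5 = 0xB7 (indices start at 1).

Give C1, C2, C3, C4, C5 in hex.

C1 = 0x62, C2 = 0x83, C3 = 0x0B, C4 = 0xD3, C5 = 0xDF

CBC encryption: C_i = E(K, P_i ⊕ C_{i−1}), with C_{0} = IV.
C1: P1 ⊕ 0x93 = 0xE7; E(K, 0xE7) = 0x62.
C2: P2 ⊕ 0x62 = 0x08; E(K, 0x08) = 0x83.
C3: P3 ⊕ 0x83 = 0x90; E(K, 0x90) = 0x0B.
C4: P4 ⊕ 0x0B = 0x58; E(K, 0x58) = 0xD3.
C5: P5 ⊕ 0xD3 = 0x64; E(K, 0x64) = 0xDF.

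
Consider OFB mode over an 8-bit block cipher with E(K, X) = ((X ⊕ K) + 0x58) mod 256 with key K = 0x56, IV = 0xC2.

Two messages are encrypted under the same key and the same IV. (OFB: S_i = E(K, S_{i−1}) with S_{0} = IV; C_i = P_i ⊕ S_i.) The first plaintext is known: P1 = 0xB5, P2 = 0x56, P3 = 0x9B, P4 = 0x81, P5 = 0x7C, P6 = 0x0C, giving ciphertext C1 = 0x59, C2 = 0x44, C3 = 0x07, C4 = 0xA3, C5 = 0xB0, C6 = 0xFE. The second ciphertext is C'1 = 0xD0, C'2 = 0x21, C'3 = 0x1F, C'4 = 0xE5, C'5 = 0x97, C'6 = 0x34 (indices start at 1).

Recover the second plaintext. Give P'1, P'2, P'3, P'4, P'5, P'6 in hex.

In OFB with a reused IV, both messages share the same keystream S_i, so C_i ⊕ C'_i = P_i ⊕ P'_i and thus P'_i = P_i ⊕ C_i ⊕ C'_i.
P'1: 0xB5 ⊕ 0x59 ⊕ 0xD0 = 0x3C.
P'2: 0x56 ⊕ 0x44 ⊕ 0x21 = 0x33.
P'3: 0x9B ⊕ 0x07 ⊕ 0x1F = 0x83.
P'4: 0x81 ⊕ 0xA3 ⊕ 0xE5 = 0xC7.
P'5: 0x7C ⊕ 0xB0 ⊕ 0x97 = 0x5B.
P'6: 0x0C ⊕ 0xFE ⊕ 0x34 = 0xC6.

P'1 = 0x3C, P'2 = 0x33, P'3 = 0x83, P'4 = 0xC7, P'5 = 0x5B, P'6 = 0xC6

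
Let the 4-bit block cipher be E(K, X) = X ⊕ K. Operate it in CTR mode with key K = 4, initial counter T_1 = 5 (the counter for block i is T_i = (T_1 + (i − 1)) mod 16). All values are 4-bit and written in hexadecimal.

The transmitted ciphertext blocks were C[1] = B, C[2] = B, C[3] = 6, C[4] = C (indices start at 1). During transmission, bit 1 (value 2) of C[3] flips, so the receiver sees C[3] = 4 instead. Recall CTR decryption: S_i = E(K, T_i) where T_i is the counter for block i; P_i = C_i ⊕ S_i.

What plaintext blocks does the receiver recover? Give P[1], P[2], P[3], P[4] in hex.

P[1] = A, P[2] = 9, P[3] = 7, P[4] = 0

Only C[3] changed, to 4. In CTR, a change in C_i flips the same bit in P_i only; the keystream is unaffected. Decrypting the received ciphertext:
P[1]: T = 5, S = E(K, T) = 1; B ⊕ 1 = A.
P[2]: T = 6, S = E(K, T) = 2; B ⊕ 2 = 9.
P[3]: T = 7, S = E(K, T) = 3; 4 ⊕ 3 = 7.
P[4]: T = 8, S = E(K, T) = C; C ⊕ C = 0.
Blocks that differ from the original plaintext: P[3].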